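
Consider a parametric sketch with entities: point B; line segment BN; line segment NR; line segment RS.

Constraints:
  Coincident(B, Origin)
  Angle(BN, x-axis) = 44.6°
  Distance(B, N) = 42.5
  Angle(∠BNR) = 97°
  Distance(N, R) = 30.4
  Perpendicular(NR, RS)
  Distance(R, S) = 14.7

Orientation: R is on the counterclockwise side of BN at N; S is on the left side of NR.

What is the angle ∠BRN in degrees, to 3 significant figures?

49.9°

B is at the origin; BN runs at 44.6° with length 42.5, so N = 42.5·(cos 44.6°, sin 44.6°) = (30.3, 29.8). ∠BNR = 97.0°, so NR runs at 44.6° + (180° − 97.0°) = 128° from the x-axis; with |NR| = 30.4, R = N + 30.4·(cos 128°, sin 128°) = (11.7, 53.9). Then cos ∠BRN = RB·RN / (|RB||RN|), giving 49.9°.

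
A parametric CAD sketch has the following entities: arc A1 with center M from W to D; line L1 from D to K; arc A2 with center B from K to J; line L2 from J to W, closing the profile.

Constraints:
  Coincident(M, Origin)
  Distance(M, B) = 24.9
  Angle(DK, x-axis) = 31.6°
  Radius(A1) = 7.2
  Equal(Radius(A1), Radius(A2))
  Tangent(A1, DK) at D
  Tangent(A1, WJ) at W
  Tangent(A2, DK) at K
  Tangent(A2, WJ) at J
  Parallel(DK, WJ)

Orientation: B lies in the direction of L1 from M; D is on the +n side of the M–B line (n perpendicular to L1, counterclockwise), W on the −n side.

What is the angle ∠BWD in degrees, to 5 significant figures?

73.872°

M is at the origin and B lies 24.9 along u from M, so B = 24.9·u = (21.208, 13.047). Tangency of A1 to both parallel lines with radius 7.2 puts D and W at M ± 7.2·n: D = (-3.7727, 6.1324), W = (3.7727, -6.1324). Then cos ∠BWD = WB·WD / (|WB||WD|), giving 73.872°.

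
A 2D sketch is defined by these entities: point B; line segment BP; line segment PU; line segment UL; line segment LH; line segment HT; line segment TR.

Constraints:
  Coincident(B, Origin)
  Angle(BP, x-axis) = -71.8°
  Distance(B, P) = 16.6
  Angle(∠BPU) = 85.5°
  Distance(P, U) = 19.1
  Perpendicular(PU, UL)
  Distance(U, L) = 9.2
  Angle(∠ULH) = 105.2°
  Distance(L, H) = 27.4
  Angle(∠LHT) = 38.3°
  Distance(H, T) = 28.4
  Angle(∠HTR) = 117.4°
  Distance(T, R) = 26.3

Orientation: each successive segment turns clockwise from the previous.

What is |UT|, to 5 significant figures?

11.520

B is at the origin; BP runs at -71.8° with length 16.6, so P = (5.1848, -15.770). ∠BPU = 85.5° gives PU at -166.30° from the x-axis; with |PU| = 19.1, U = (-13.372, -20.293). PU is perpendicular to UL, so UL runs at 103.70°; with |UL| = 9.2, L = (-15.551, -11.355). ∠ULH = 105.2° gives LH at 28.900° from the x-axis; with |LH| = 27.4, H = (8.4370, 1.8870). ∠LHT = 38.3° gives HT at -112.80° from the x-axis; with |HT| = 28.4, T = (-2.5685, -24.294). Then |UT| = |T − U| = 11.520.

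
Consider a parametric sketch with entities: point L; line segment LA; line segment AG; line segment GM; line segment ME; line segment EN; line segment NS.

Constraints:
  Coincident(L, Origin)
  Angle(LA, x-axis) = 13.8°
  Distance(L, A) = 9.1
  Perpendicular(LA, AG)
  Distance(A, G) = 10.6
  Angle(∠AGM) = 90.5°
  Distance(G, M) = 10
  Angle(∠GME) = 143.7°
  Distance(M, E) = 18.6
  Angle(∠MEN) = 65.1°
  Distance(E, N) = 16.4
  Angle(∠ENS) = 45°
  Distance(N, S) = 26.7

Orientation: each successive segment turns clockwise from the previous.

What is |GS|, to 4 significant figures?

19.28

L is at the origin; LA runs at 13.8° with length 9.1, so A = (8.837, 2.171). LA ⟂ AG, so AG runs at -76.20°; with |AG| = 10.6, G = (11.37, -8.123). ∠AGM = 90.5° gives GM at -165.7° from the x-axis; with |GM| = 10.0, M = (1.676, -10.59). ∠GME = 143.7° gives ME at 158.0° from the x-axis; with |ME| = 18.6, E = (-15.57, -3.626). ∠MEN = 65.1° gives EN at 43.10° from the x-axis; with |EN| = 16.4, N = (-3.595, 7.580). ∠ENS = 45.0° gives NS at -91.90° from the x-axis; with |NS| = 26.7, S = (-4.481, -19.11). Then |GS| = |S − G| = 19.28.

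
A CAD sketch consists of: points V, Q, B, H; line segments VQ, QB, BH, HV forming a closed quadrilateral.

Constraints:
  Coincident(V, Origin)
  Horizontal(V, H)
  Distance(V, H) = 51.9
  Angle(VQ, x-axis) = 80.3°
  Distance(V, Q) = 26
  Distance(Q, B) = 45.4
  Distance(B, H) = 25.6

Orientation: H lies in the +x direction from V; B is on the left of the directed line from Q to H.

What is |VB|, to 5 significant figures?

55.937

V is at the origin; VH is horizontal with |VH| = 51.9 and H in +x, so H = (51.9, 0). VQ runs at 80.3° with |VQ| = 26.0, so Q = (4.3807, 25.628). B is determined by |QB| = 45.4 and |BH| = 25.6 together: it lies at the intersection of circle(Q, 45.4) and circle(H, 25.6). With |QH| = 53.990, the foot of the radical line on QH is 40.014 from Q and the perpendicular offset is √(45.4² − 40.014²) = 21.449. Taking the left-of-QH solution: B = (49.781, 25.512).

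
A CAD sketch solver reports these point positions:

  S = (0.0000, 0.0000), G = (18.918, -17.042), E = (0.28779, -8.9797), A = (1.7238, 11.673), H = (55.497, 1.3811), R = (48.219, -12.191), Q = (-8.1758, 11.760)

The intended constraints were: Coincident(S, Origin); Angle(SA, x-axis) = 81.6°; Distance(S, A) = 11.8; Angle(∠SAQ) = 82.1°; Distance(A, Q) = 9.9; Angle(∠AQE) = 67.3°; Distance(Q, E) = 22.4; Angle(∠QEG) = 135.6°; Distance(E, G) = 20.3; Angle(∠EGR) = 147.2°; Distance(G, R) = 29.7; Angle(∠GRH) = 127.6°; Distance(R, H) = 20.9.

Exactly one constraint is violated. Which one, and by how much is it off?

Distance(R, H) = 20.9 — off by 5.50.

S = (0.00, 0.00) ✓; SA at 81.60° ✓; |SA| = 11.80 ✓; ∠SAQ = 82.10° ✓; |AQ| = 9.900 ✓; ∠AQE = 67.30° ✓; |QE| = 22.40 ✓; ∠QEG = 135.6° ✓; |EG| = 20.30 ✓; ∠EGR = 147.2° ✓; |GR| = 29.70 ✓; ∠GRH = 127.6° ✓; |RH| = 15.40 ✗.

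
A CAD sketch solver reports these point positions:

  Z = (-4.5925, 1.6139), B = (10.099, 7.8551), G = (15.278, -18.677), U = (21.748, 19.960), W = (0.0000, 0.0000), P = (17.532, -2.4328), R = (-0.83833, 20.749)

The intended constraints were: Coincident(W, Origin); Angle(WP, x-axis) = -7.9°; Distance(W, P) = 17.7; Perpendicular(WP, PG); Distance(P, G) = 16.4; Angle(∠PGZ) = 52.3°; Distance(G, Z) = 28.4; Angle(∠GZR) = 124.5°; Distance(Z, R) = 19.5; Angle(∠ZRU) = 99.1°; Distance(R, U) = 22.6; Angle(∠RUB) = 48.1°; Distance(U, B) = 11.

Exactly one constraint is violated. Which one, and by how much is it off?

Distance(U, B) = 11 — off by 5.80.

W = (0.00, 0.00) ✓; WP at -7.900° ✓; |WP| = 17.70 ✓; ∠(WP, PG) = 90.00° ✓; |PG| = 16.40 ✓; ∠PGZ = 52.30° ✓; |GZ| = 28.40 ✓; ∠GZR = 124.5° ✓; |ZR| = 19.50 ✓; ∠ZRU = 99.10° ✓; |RU| = 22.60 ✓; ∠RUB = 48.10° ✓; |UB| = 16.80 ✗.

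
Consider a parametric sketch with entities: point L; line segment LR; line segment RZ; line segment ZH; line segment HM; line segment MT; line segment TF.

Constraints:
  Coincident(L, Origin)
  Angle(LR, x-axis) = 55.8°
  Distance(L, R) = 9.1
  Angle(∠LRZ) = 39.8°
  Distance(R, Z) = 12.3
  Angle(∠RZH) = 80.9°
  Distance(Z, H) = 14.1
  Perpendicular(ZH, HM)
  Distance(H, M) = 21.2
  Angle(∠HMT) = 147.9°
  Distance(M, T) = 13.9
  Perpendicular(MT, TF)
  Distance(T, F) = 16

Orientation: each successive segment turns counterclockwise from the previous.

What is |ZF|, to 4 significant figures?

25.41

L is at the origin; LR runs at 55.8° with length 9.1, so R = (5.115, 7.526). ∠LRZ = 39.8° gives RZ at -164.0° from the x-axis; with |RZ| = 12.3, Z = (-6.709, 4.136). ∠RZH = 80.9° gives ZH at -64.90° from the x-axis; with |ZH| = 14.1, H = (-0.7273, -8.632). The perpendicularity gives HM at right angles to ZH, so HM runs at 25.10°; with |HM| = 21.2, M = (18.47, 0.3606). ∠HMT = 147.9° gives MT at 57.20° from the x-axis; with |MT| = 13.9, T = (26.00, 12.04). MT ⟂ TF, so TF runs at 147.2°; with |TF| = 16.0, F = (12.55, 20.71). Then |ZF| = |F − Z| = 25.41.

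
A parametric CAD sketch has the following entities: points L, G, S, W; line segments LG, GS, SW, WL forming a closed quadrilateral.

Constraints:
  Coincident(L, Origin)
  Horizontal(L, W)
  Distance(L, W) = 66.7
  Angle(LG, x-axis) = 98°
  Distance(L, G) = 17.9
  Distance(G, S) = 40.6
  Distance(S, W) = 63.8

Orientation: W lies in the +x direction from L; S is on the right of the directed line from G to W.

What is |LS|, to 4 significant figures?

22.83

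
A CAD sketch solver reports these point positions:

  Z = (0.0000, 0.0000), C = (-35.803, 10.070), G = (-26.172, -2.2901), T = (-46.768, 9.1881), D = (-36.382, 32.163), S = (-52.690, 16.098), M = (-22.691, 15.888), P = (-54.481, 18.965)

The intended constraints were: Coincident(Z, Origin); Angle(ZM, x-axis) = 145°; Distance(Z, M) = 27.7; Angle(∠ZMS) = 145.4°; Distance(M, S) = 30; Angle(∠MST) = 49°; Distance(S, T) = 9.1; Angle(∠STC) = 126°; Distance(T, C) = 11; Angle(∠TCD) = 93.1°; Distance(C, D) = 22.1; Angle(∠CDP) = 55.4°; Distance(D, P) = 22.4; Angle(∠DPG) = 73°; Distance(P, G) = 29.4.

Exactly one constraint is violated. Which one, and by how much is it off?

Distance(P, G) = 29.4 — off by 6.00.

Z = (0.00, 0.00) ✓; ZM at 145.0° ✓; |ZM| = 27.70 ✓; ∠ZMS = 145.4° ✓; |MS| = 30.00 ✓; ∠MST = 49.00° ✓; |ST| = 9.100 ✓; ∠STC = 126.0° ✓; |TC| = 11.00 ✓; ∠TCD = 93.10° ✓; |CD| = 22.10 ✓; ∠CDP = 55.40° ✓; |DP| = 22.40 ✓; ∠DPG = 73.00° ✓; |PG| = 35.40 ✗.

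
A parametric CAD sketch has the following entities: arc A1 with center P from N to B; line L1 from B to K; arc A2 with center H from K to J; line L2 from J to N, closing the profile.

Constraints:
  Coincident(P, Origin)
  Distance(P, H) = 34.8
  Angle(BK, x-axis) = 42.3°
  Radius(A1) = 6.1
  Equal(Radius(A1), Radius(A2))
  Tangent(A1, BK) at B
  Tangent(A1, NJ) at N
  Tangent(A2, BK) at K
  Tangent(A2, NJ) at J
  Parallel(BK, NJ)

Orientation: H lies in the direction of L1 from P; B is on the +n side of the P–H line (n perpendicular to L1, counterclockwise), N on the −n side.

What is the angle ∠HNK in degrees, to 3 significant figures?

9.38°

The slot axis is L1's direction at 42.3°, so u = (cos 42.3°, sin 42.3°) = (0.740, 0.673) and n = (−sin 42.3°, cos 42.3°) = (-0.673, 0.740). P is at the origin and H lies 34.8 along u from P, so H = 34.8·u = (25.7, 23.4). Tangency of A1 to both parallel lines with radius 6.1 puts B and N at P ± 6.1·n: B = (-4.11, 4.51), N = (4.11, -4.51). Equal radii place K and J the same way about H: K = H + 6.1·n = (21.6, 27.9), J = H − 6.1·n = (29.8, 18.9). Then cos ∠HNK = NH·NK / (|NH||NK|), giving 9.38°.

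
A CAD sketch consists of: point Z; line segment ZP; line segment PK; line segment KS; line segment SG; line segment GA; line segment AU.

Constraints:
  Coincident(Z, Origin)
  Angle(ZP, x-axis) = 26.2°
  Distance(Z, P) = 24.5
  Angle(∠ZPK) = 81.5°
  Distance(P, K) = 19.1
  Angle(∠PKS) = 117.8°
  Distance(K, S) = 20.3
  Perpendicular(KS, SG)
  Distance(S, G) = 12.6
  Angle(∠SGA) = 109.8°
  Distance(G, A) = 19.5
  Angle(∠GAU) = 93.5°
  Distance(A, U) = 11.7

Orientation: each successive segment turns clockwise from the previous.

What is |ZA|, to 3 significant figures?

13.6

Z is at the origin; ZP runs at 26.2° with length 24.5, so P = (22.0, 10.8). ∠ZPK = 81.5° gives PK at -72.3° from the x-axis; with |PK| = 19.1, K = (27.8, -7.38). ∠PKS = 117.8° gives KS at -134° from the x-axis; with |KS| = 20.3, S = (13.6, -21.9). The perpendicularity gives SG at right angles to KS, so SG runs at 136°; with |SG| = 12.6, G = (4.57, -13.0). ∠SGA = 109.8° gives GA at 65.3° from the x-axis; with |GA| = 19.5, A = (12.7, 4.69). Then |ZA| = |A − Z| = 13.6.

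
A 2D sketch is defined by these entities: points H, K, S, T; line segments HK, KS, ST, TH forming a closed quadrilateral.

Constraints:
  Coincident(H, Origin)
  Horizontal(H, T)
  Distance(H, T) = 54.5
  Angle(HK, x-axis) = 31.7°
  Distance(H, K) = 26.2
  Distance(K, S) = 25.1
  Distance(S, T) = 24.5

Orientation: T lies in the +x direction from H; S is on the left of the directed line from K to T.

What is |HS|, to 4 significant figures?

51.09

H is at the origin; H and T share the same y with |HT| = 54.5 and T in +x, so T = (54.5, 0). HK runs at 31.7° with |HK| = 26.2, so K = (22.29, 13.77). S is determined by |KS| = 25.1 and |ST| = 24.5 together: it lies at the intersection of circle(K, 25.1) and circle(T, 24.5). With |KT| = 35.03, the foot of the radical line on KT is 17.94 from K and the perpendicular offset is √(25.1² − 17.94²) = 17.56. Taking the left-of-KT solution: S = (45.69, 22.86).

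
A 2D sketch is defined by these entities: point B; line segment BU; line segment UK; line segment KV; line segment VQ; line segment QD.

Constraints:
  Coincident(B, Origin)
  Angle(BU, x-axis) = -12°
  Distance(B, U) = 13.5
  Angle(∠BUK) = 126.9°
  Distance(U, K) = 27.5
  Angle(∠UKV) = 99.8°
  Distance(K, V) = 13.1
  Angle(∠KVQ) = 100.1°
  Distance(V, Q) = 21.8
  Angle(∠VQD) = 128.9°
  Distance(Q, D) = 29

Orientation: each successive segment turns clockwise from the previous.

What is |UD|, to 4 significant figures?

16.45

B is at the origin; BU runs at -12.0° with length 13.5, so U = (13.20, -2.807). ∠BUK = 126.9° gives UK at -65.10° from the x-axis; with |UK| = 27.5, K = (24.78, -27.75). ∠UKV = 99.8° gives KV at -145.3° from the x-axis; with |KV| = 13.1, V = (14.01, -35.21). ∠KVQ = 100.1° gives VQ at 134.8° from the x-axis; with |VQ| = 21.8, Q = (-1.348, -19.74). ∠VQD = 128.9° gives QD at 83.70° from the x-axis; with |QD| = 29.0, D = (1.835, 9.085). Then |UD| = |D − U| = 16.45.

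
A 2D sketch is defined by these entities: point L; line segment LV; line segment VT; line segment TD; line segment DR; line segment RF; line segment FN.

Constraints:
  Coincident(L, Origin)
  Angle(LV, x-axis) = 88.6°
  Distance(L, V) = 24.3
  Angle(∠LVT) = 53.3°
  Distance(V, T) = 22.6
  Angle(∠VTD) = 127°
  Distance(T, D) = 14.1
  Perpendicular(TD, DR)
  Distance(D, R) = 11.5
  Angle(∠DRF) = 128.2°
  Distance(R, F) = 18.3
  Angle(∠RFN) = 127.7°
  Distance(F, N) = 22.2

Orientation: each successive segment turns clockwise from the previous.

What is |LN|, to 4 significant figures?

32.52

∠DRF = 128.2° gives RF at 127.1° from the x-axis; with |RF| = 18.3, F = (-4.429, 11.07). ∠RFN = 127.7° gives FN at 74.80° from the x-axis; with |FN| = 22.2, N = (1.392, 32.49). Then |LN| = |N − L| = 32.52.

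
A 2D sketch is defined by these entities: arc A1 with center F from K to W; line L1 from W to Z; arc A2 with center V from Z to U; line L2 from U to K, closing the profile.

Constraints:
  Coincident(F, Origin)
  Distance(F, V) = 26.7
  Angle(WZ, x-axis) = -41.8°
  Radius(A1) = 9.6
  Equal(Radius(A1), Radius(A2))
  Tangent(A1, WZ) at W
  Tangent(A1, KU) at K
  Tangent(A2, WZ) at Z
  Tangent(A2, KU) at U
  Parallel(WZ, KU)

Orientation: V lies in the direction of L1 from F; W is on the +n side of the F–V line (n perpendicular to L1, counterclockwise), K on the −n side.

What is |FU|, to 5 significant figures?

28.373

The slot axis is L1's direction at -41.8°, so u = (cos -41.8°, sin -41.8°) = (0.74548, -0.66653) and n = (−sin -41.8°, cos -41.8°) = (0.66653, 0.74548). F is at the origin and V lies 26.7 along u from F, so V = 26.7·u = (19.904, -17.796). Tangency of A1 to both parallel lines with radius 9.6 puts W and K at F ± 9.6·n: W = (6.3987, 7.1566), K = (-6.3987, -7.1566). Equal radii place Z and U the same way about V: Z = V + 9.6·n = (26.303, -10.640), U = V − 9.6·n = (13.505, -24.953). Then |FU| = |U − F| = 28.373.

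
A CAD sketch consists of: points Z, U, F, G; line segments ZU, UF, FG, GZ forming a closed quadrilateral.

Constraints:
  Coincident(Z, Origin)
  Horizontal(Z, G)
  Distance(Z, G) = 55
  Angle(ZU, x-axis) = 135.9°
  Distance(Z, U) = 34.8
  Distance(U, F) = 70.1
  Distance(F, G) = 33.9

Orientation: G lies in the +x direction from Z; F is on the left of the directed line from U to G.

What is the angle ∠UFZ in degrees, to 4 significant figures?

29.26°

Checks: |UF| = 70.10 ✓; |FG| = 33.90 ✓.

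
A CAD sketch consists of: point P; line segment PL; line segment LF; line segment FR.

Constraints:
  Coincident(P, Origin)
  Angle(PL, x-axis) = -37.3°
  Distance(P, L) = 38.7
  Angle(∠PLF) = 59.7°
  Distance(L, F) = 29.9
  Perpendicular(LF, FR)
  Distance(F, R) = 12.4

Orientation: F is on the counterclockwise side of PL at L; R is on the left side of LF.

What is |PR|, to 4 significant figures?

23.44

P is at the origin; PL runs at -37.3° with length 38.7, so L = 38.7·(cos -37.3°, sin -37.3°) = (30.78, -23.45). ∠PLF = 59.7°, so LF runs at -37.3° + (180° − 59.7°) = 83.00° from the x-axis; with |LF| = 29.9, F = L + 29.9·(cos 83.00°, sin 83.00°) = (34.43, 6.225). LF is perpendicular to FR; with |FR| = 12.4 on the left of LF, R = F + 12.4·(-0.9925, 0.1219) = (22.12, 7.737). Then |PR| = |R − P| = 23.44.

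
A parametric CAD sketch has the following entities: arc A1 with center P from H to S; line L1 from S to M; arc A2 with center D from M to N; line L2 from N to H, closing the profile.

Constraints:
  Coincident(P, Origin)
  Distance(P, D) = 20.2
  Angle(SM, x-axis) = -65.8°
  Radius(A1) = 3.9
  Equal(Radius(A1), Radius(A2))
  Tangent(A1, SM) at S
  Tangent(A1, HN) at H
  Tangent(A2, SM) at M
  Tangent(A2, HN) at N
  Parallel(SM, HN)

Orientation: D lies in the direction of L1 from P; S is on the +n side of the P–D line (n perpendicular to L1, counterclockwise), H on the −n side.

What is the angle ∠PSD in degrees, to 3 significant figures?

79.1°

P is at the origin and D lies 20.2 along u from P, so D = 20.2·u = (8.28, -18.4). Tangency of A1 to both parallel lines with radius 3.9 puts S and H at P ± 3.9·n: S = (3.56, 1.60), H = (-3.56, -1.60). Then cos ∠PSD = SP·SD / (|SP||SD|), giving 79.1°.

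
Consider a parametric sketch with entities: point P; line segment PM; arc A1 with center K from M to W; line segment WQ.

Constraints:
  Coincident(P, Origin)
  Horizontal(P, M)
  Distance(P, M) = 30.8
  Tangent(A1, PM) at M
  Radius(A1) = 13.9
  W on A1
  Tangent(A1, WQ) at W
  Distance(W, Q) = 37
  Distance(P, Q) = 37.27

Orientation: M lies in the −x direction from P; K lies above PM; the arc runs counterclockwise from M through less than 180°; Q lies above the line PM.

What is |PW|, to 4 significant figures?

20.17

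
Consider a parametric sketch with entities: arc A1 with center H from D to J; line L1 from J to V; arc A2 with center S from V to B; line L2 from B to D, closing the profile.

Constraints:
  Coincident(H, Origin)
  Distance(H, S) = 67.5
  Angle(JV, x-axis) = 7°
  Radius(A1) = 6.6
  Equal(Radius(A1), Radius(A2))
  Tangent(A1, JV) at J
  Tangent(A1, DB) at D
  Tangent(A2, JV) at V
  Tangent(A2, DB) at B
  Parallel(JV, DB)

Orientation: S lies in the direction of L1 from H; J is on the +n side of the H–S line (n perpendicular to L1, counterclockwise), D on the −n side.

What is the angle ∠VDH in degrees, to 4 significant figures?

78.94°

Tangency of A1 to both parallel lines with radius 6.6 puts J and D at H ± 6.6·n: J = (-0.8043, 6.551), D = (0.8043, -6.551). Equal radii place V and B the same way about S: V = S + 6.6·n = (66.19, 14.78), B = S − 6.6·n = (67.80, 1.675). Then cos ∠VDH = DV·DH / (|DV||DH|), giving 78.94°.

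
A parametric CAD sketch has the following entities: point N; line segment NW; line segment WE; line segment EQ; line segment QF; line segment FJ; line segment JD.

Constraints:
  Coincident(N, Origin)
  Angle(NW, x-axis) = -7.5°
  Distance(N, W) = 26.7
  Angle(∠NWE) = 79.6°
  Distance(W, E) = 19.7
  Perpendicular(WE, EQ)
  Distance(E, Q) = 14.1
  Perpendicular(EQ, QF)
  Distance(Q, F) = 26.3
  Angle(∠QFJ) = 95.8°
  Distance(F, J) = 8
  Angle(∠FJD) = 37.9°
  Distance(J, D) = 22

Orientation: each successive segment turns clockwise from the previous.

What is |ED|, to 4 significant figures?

25.06

∠QFJ = 95.8° gives FJ at -12.10° from the x-axis; with |FJ| = 8.0, J = (22.90, 5.452). ∠FJD = 37.9° gives JD at -154.2° from the x-axis; with |JD| = 22.0, D = (3.098, -4.123). Then |ED| = |D − E| = 25.06.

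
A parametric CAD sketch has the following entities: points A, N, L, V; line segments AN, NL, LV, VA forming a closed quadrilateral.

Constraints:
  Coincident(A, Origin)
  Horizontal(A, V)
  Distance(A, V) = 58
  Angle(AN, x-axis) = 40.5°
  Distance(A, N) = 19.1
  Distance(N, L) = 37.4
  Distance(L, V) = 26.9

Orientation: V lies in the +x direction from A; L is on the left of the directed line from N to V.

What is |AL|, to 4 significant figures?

55.74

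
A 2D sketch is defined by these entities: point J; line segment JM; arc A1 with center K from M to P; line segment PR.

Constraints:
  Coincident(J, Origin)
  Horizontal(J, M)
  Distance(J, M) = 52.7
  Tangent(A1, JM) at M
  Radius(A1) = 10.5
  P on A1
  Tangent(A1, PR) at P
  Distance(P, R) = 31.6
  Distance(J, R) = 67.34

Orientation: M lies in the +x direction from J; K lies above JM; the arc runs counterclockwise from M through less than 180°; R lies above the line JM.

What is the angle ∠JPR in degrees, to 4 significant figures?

81.86°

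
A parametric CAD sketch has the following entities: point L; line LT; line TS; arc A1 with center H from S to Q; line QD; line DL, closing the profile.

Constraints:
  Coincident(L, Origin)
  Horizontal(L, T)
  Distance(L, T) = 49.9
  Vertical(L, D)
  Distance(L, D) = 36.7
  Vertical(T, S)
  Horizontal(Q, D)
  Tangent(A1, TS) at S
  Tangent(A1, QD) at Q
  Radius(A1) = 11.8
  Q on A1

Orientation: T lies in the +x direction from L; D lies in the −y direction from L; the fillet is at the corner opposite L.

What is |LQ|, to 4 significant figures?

52.90

L is at the origin; L and T share the same y with |LT| = 49.9 and T on the +x side, so T = (49.90, 0.000). L and D share the same x with |LD| = 36.7 and D on the −y side, so D = (0.000, -36.70). The virtual corner opposite L is at (49.90, -36.70). A1 meets TS tangentially, so HS is at right angles to TS and A1 meets QD tangentially, so HQ is at right angles to QD, with radius 11.8, so the center H sits 11.8 in from both sides at H = (38.10, -24.90). That places the tangent points at S = (49.90, -24.90) on TS and Q = (38.10, -36.70) on QD. Then |LQ| = |Q − L| = 52.90.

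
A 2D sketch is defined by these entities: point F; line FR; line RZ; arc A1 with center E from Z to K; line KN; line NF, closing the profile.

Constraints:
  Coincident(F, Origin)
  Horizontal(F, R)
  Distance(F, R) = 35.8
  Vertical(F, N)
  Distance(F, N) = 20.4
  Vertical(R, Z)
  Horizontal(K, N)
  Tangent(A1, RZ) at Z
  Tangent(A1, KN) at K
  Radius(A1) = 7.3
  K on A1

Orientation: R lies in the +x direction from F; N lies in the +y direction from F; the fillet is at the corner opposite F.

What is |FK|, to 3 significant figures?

35.0

F is at the origin; FR is horizontal with |FR| = 35.8 and R on the +x side, so R = (35.8, 0.00). FN is vertical with |FN| = 20.4 and N on the +y side, so N = (0.00, 20.4). The virtual corner opposite F is at (35.8, 20.4). The tangent condition forces EZ to be normal to RZ and tangency of A1 to KN means the radius EK is perpendicular to KN, with radius 7.3, so the center E sits 7.3 in from both sides at E = (28.5, 13.1). That places the tangent points at Z = (35.8, 13.1) on RZ and K = (28.5, 20.4) on KN. Then |FK| = |K − F| = 35.0.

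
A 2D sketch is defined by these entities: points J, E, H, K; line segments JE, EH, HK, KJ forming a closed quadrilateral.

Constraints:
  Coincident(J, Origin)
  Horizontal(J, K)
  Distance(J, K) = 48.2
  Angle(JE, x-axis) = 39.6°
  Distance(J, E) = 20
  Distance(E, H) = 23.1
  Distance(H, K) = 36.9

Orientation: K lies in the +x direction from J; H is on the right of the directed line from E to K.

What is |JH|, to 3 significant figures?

16.3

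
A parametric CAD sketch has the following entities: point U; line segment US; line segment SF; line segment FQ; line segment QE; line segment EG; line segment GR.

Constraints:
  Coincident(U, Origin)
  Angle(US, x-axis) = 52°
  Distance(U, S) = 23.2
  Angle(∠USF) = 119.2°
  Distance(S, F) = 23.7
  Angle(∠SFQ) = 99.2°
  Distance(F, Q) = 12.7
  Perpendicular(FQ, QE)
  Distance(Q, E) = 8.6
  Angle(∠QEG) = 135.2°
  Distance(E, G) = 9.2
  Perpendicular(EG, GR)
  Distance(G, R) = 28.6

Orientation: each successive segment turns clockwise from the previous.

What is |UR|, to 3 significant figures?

51.4

U is at the origin; US runs at 52.0° with length 23.2, so S = (14.3, 18.3). ∠USF = 119.2° gives SF at -8.80° from the x-axis; with |SF| = 23.7, F = (37.7, 14.7). ∠SFQ = 99.2° gives FQ at -89.6° from the x-axis; with |FQ| = 12.7, Q = (37.8, 1.96). The perpendicularity gives QE at right angles to FQ, so QE runs at -180°; with |QE| = 8.6, E = (29.2, 1.90). ∠QEG = 135.2° gives EG at 136° from the x-axis; with |EG| = 9.2, G = (22.6, 8.33). EG ⟂ GR, so GR runs at 45.6°; with |GR| = 28.6, R = (42.6, 28.8). Then |UR| = |R − U| = 51.4.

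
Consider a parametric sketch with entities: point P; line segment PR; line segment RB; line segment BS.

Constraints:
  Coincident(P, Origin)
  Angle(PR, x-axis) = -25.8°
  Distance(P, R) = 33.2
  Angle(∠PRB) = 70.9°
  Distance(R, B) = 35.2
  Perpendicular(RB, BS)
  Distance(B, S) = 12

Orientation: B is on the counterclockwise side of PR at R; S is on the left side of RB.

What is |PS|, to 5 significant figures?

31.105

∠PRB = 70.9°, so RB runs at -25.8° + (180° − 70.9°) = 83.300° from the x-axis; with |RB| = 35.2, B = R + 35.2·(cos 83.300°, sin 83.300°) = (33.997, 20.510). RB is perpendicular to BS; with |BS| = 12.0 on the left of RB, S = B + 12.0·(-0.99317, 0.11667) = (22.079, 21.910). Then |PS| = |S − P| = 31.105.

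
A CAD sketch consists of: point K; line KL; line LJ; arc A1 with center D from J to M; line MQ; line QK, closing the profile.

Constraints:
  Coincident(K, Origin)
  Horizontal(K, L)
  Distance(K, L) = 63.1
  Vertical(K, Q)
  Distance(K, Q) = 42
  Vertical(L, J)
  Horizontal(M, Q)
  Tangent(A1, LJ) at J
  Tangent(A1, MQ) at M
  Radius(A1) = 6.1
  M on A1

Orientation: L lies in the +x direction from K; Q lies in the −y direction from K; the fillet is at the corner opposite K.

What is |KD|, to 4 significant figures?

67.36

KQ is vertical with |KQ| = 42.0 and Q on the −y side, so Q = (0.000, -42.00). The virtual corner opposite K is at (63.10, -42.00). Tangency of A1 to LJ means the radius DJ is perpendicular to LJ and since A1 is tangent to MQ there, DM ⟂ MQ, with radius 6.1, so the center D sits 6.1 in from both sides at D = (57.00, -35.90). Then |KD| = |D − K| = 67.36.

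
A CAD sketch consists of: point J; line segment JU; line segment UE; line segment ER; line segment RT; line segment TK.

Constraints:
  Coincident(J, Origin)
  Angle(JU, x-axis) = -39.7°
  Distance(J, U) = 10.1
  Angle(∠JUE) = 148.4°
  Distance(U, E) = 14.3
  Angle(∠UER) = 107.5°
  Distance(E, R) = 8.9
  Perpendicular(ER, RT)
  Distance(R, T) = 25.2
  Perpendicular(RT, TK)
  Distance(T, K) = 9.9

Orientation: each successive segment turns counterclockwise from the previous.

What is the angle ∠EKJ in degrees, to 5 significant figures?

27.698°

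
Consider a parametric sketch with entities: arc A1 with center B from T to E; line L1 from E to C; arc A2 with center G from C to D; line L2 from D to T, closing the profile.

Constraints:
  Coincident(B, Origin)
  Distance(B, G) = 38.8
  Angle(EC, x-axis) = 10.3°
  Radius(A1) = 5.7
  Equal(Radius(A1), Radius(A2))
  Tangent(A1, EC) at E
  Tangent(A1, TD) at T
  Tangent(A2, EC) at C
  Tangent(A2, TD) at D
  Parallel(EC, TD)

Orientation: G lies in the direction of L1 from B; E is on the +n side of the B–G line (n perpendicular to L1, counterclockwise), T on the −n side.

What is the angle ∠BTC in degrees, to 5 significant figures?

73.626°

The slot axis is L1's direction at 10.3°, so u = (cos 10.3°, sin 10.3°) = (0.98389, 0.17880) and n = (−sin 10.3°, cos 10.3°) = (-0.17880, 0.98389). B is at the origin and G lies 38.8 along u from B, so G = 38.8·u = (38.175, 6.9375). Tangency of A1 to both parallel lines with radius 5.7 puts E and T at B ± 5.7·n: E = (-1.0192, 5.6081), T = (1.0192, -5.6081). Equal radii place C and D the same way about G: C = G + 5.7·n = (37.156, 12.546), D = G − 5.7·n = (39.194, 1.3294). Then cos ∠BTC = TB·TC / (|TB||TC|), giving 73.626°.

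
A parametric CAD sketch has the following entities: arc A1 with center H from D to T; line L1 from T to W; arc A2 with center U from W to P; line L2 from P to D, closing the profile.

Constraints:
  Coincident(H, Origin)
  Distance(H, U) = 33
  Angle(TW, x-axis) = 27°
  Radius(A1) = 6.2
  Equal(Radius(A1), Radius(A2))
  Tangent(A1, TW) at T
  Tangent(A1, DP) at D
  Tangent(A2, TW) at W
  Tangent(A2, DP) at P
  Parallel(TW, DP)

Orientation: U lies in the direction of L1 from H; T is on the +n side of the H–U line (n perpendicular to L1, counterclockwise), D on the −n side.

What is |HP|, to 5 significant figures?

33.577

The slot axis is L1's direction at 27.0°, so u = (cos 27.0°, sin 27.0°) = (0.89101, 0.45399) and n = (−sin 27.0°, cos 27.0°) = (-0.45399, 0.89101). H is at the origin and U lies 33.0 along u from H, so U = 33.0·u = (29.403, 14.982). Tangency of A1 to both parallel lines with radius 6.2 puts T and D at H ± 6.2·n: T = (-2.8147, 5.5242), D = (2.8147, -5.5242). Equal radii place W and P the same way about U: W = U + 6.2·n = (26.588, 20.506), P = U − 6.2·n = (32.218, 9.4574). Then |HP| = |P − H| = 33.577.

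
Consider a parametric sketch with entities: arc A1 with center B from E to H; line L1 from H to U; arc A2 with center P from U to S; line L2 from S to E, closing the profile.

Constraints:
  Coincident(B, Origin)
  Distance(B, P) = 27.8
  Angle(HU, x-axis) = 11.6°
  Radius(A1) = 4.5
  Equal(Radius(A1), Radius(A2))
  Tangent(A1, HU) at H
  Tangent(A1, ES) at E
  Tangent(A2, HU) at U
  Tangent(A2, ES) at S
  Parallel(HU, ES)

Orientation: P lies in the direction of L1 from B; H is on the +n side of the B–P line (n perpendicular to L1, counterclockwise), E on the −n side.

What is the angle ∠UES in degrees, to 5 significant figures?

17.939°

The slot axis is L1's direction at 11.6°, so u = (cos 11.6°, sin 11.6°) = (0.97958, 0.20108) and n = (−sin 11.6°, cos 11.6°) = (-0.20108, 0.97958). B is at the origin and P lies 27.8 along u from B, so P = 27.8·u = (27.232, 5.5900). Tangency of A1 to both parallel lines with radius 4.5 puts H and E at B ± 4.5·n: H = (-0.90485, 4.4081), E = (0.90485, -4.4081). Equal radii place U and S the same way about P: U = P + 4.5·n = (26.327, 9.9981), S = P − 4.5·n = (28.137, 1.1819). Then cos ∠UES = EU·ES / (|EU||ES|), giving 17.939°.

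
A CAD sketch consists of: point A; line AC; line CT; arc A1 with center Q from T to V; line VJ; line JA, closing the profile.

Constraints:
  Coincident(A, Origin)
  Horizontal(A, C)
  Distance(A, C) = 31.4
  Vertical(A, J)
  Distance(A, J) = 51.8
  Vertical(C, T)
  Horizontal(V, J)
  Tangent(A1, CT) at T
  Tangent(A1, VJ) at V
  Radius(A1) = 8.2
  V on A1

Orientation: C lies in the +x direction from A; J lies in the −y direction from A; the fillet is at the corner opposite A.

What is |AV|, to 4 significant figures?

56.76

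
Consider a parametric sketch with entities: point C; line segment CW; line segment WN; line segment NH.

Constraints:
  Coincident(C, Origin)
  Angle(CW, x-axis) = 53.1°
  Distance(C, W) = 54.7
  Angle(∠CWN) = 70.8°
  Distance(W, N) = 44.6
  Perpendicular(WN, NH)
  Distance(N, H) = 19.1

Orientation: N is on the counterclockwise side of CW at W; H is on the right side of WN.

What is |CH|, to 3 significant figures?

75.6

C is at the origin; CW runs at 53.1° with length 54.7, so W = 54.7·(cos 53.1°, sin 53.1°) = (32.8, 43.7). ∠CWN = 70.8°, so WN runs at 53.1° + (180° − 70.8°) = 162° from the x-axis; with |WN| = 44.6, N = W + 44.6·(cos 162°, sin 162°) = (-9.65, 57.3). WN is perpendicular to NH; with |NH| = 19.1 on the right of WN, H = N + 19.1·(0.304, 0.953) = (-3.84, 75.5). Then |CH| = |H − C| = 75.6.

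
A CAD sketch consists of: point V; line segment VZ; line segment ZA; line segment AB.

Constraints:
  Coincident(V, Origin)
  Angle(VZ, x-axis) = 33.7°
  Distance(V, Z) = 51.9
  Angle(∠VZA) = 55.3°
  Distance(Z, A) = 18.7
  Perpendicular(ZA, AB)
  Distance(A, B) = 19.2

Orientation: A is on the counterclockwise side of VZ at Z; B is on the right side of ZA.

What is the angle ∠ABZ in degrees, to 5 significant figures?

44.244°

V is at the origin; VZ runs at 33.7° with length 51.9, so Z = 51.9·(cos 33.7°, sin 33.7°) = (43.178, 28.796). ∠VZA = 55.3°, so ZA runs at 33.7° + (180° − 55.3°) = 158.40° from the x-axis; with |ZA| = 18.7, A = Z + 18.7·(cos 158.40°, sin 158.40°) = (25.792, 35.680). The perpendicularity gives AB at right angles to ZA; with |AB| = 19.2 on the right of ZA, B = A + 19.2·(0.36812, 0.92978) = (32.860, 53.532). Then cos ∠ABZ = BA·BZ / (|BA||BZ|), giving 44.244°.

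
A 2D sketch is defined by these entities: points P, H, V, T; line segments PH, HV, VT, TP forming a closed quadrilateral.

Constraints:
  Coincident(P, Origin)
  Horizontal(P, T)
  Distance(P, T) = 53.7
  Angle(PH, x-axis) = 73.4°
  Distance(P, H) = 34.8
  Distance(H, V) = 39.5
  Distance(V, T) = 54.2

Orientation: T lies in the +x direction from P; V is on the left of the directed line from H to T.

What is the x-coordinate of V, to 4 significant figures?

44.02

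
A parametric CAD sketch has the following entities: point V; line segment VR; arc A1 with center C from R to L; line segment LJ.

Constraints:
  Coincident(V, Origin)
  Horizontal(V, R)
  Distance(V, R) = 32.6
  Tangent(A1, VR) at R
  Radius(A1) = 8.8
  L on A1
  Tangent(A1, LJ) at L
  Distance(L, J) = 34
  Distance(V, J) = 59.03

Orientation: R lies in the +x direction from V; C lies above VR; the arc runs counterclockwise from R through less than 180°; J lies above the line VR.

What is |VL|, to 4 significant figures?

42.38

Checks: |CL| = 8.800 ✓; ∠(CL, LJ) = 90.00° ✓; |LJ| = 34.00 ✓; |VJ| = 59.03 ✓.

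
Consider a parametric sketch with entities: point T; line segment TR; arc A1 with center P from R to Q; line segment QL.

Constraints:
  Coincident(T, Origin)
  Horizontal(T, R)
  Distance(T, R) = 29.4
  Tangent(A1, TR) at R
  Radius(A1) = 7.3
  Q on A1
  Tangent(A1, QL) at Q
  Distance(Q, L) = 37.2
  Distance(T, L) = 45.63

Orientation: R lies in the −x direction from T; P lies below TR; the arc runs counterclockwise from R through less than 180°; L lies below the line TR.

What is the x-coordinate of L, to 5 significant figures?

-15.961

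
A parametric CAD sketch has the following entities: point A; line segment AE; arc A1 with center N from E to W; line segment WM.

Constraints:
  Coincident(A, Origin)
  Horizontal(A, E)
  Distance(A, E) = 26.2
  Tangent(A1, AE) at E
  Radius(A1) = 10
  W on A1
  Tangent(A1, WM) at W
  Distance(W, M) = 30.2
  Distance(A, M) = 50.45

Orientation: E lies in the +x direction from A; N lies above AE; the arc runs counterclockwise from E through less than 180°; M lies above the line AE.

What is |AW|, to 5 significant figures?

37.997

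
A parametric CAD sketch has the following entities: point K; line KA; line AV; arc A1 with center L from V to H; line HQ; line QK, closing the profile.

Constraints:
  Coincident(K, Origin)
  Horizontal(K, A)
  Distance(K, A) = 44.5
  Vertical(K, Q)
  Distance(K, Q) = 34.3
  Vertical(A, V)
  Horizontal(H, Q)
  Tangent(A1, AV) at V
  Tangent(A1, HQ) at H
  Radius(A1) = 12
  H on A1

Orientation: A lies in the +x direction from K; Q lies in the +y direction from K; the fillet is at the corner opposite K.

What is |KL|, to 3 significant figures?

39.4

K and Q share the same x with |KQ| = 34.3 and Q on the +y side, so Q = (0.00, 34.3). The virtual corner opposite K is at (44.5, 34.3). A1 meets AV tangentially, so LV is at right angles to AV and since A1 is tangent to HQ there, LH ⟂ HQ, with radius 12.0, so the center L sits 12.0 in from both sides at L = (32.5, 22.3). Then |KL| = |L − K| = 39.4.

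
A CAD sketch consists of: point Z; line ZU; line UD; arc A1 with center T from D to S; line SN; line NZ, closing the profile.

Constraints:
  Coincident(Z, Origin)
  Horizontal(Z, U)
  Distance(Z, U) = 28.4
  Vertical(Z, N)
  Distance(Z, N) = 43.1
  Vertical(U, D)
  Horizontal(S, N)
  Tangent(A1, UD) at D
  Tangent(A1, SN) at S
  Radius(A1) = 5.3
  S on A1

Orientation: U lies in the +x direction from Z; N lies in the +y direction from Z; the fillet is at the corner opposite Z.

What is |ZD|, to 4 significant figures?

47.28

The virtual corner opposite Z is at (28.40, 43.10). A1 meets UD tangentially, so TD is at right angles to UD and tangency of A1 to SN means the radius TS is perpendicular to SN, with radius 5.3, so the center T sits 5.3 in from both sides at T = (23.10, 37.80). That places the tangent points at D = (28.40, 37.80) on UD and S = (23.10, 43.10) on SN. Then |ZD| = |D − Z| = 47.28.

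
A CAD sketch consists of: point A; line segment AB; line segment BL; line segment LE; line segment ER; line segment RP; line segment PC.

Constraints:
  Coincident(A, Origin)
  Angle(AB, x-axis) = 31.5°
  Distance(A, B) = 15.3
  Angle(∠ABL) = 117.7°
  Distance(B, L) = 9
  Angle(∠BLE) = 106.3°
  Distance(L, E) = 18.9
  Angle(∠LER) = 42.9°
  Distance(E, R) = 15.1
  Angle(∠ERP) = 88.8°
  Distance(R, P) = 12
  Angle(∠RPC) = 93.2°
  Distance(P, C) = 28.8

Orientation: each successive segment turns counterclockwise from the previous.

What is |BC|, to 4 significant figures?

35.83

A is at the origin; AB runs at 31.5° with length 15.3, so B = (13.05, 7.994). ∠ABL = 117.7° gives BL at 93.80° from the x-axis; with |BL| = 9.0, L = (12.45, 16.97). ∠BLE = 106.3° gives LE at 167.5° from the x-axis; with |LE| = 18.9, E = (-6.003, 21.07). ∠LER = 42.9° gives ER at -55.40° from the x-axis; with |ER| = 15.1, R = (2.571, 8.636). ∠ERP = 88.8° gives RP at 35.80° from the x-axis; with |RP| = 12.0, P = (12.30, 15.66). ∠RPC = 93.2° gives PC at 122.6° from the x-axis; with |PC| = 28.8, C = (-3.212, 39.92). Then |BC| = |C − B| = 35.83.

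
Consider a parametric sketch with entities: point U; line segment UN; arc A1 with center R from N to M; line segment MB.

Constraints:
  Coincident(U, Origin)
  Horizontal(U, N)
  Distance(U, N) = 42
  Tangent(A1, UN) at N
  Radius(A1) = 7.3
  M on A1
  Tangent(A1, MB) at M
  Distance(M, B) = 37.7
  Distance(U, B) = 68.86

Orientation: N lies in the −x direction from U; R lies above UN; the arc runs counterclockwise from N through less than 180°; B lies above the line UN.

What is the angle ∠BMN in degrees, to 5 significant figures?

121.31°

Checks: |RM| = 7.300 ✓; ∠(RM, MB) = 90.00° ✓; |MB| = 37.70 ✓; |UB| = 68.86 ✓.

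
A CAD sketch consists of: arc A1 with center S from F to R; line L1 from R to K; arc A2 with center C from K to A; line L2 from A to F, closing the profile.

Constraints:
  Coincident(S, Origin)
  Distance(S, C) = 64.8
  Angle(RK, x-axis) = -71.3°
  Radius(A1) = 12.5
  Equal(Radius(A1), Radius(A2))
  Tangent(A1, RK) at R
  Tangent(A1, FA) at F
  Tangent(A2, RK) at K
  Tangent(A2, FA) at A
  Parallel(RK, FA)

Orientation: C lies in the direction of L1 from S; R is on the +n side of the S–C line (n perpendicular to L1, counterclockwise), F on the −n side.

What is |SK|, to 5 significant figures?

65.995

Tangency of A1 to both parallel lines with radius 12.5 puts R and F at S ± 12.5·n: R = (11.840, 4.0077), F = (-11.840, -4.0077). Equal radii place K and A the same way about C: K = C + 12.5·n = (32.616, -57.372), A = C − 12.5·n = (8.9356, -65.387). Then |SK| = |K − S| = 65.995.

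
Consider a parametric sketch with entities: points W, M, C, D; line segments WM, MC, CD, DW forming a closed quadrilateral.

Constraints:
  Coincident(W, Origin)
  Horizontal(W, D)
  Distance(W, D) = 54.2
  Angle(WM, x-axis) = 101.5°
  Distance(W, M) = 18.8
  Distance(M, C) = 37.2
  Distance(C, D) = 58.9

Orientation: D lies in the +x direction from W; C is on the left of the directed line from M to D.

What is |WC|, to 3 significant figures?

51.3

Checks: W = (0.00, 0.00) ✓; |MC| = 37.20 ✓; |CD| = 58.90 ✓.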